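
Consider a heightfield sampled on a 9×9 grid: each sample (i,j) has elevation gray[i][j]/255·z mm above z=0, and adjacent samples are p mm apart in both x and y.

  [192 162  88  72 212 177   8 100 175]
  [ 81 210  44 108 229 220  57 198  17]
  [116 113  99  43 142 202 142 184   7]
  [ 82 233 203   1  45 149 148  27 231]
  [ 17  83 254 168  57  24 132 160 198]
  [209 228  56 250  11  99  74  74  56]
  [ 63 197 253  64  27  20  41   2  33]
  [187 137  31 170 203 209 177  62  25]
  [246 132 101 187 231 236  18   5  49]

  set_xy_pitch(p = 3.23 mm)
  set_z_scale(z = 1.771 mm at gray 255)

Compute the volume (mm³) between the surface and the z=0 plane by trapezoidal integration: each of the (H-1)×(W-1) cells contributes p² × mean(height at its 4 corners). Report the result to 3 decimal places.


561.618

height_mm = gray/255 × 1.771; cell vol = 3.23² × mean(4 corners)
unit = 3.23² × 1.771 / (4×255) = 0.0181144 mm³ per gray-sum
row 0: Σ corner-gray over 8 cells = 4235  → 76.7144
row 1: Σ corner-gray over 8 cells = 4203  → 76.1347
row 2: Σ corner-gray over 8 cells = 3898  → 70.6098
row 3: Σ corner-gray over 8 cells = 3896  → 70.5736
row 4: Σ corner-gray over 8 cells = 3820  → 69.1969
row 5: Σ corner-gray over 8 cells = 3153  → 57.1146
row 6: Σ corner-gray over 8 cells = 3494  → 63.2916
row 7: Σ corner-gray over 8 cells = 4305  → 77.9824
Σ rows: total corner-gray = 31004  → 561.6182 mm³


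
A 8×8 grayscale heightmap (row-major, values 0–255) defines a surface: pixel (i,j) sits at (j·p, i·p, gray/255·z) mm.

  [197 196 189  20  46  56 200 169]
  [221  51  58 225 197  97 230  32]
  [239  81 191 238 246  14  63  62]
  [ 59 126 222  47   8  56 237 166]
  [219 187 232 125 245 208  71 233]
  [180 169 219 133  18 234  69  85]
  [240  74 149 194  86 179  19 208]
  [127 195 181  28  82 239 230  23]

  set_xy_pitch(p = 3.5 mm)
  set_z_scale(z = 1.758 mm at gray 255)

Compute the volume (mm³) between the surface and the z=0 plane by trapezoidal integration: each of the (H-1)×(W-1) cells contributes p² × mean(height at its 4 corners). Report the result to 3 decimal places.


height_mm = gray/255 × 1.758; cell vol = 3.5² × mean(4 corners)
unit = 3.5² × 1.758 / (4×255) = 0.0211132 mm³ per gray-sum
row 0: Σ corner-gray over 7 cells = 3749  → 79.1535
row 1: Σ corner-gray over 7 cells = 3936  → 83.1017
row 2: Σ corner-gray over 7 cells = 3584  → 75.6698
row 3: Σ corner-gray over 7 cells = 4205  → 88.7812
row 4: Σ corner-gray over 7 cells = 4537  → 95.7907
row 5: Σ corner-gray over 7 cells = 3799  → 80.2092
row 6: Σ corner-gray over 7 cells = 3910  → 82.5527
Σ rows: total corner-gray = 27720  → 585.2589 mm³

585.259


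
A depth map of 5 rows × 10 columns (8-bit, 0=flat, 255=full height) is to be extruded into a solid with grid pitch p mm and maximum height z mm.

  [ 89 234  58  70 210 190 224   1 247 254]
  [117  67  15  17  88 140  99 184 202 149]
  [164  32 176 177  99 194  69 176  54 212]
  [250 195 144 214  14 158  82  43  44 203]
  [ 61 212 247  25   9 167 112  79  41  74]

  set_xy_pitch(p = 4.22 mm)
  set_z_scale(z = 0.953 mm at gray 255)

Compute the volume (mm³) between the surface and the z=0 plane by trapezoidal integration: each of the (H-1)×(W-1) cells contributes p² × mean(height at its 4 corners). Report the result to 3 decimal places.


height_mm = gray/255 × 0.953; cell vol = 4.22² × mean(4 corners)
unit = 4.22² × 0.953 / (4×255) = 0.0166386 mm³ per gray-sum
row 0: Σ corner-gray over 9 cells = 4701  → 78.2182
row 1: Σ corner-gray over 9 cells = 4220  → 70.2150
row 2: Σ corner-gray over 9 cells = 4571  → 76.0552
row 3: Σ corner-gray over 9 cells = 4160  → 69.2167
Σ rows: total corner-gray = 17652  → 293.7051 mm³

293.705


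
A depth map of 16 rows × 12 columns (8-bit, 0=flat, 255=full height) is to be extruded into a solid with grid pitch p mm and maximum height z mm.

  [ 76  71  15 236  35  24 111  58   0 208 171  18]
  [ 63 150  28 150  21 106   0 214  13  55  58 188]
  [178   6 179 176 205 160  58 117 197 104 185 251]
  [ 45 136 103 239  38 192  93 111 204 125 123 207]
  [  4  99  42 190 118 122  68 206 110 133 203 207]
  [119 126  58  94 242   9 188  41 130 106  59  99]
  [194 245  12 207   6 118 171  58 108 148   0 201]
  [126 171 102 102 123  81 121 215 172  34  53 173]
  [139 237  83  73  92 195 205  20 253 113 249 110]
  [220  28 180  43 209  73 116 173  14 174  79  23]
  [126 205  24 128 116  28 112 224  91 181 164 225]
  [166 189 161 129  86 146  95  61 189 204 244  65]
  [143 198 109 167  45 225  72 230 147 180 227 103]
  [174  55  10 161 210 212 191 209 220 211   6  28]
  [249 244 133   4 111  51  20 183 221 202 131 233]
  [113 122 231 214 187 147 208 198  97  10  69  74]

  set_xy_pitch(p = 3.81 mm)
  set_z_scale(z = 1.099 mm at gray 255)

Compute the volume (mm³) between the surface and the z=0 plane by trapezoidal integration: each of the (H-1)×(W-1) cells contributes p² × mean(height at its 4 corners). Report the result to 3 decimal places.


1327.165

height_mm = gray/255 × 1.099; cell vol = 3.81² × mean(4 corners)
unit = 3.81² × 1.099 / (4×255) = 0.0156404 mm³ per gray-sum
row 0: Σ corner-gray over 11 cells = 3793  → 59.3240
row 1: Σ corner-gray over 11 cells = 5044  → 78.8901
row 2: Σ corner-gray over 11 cells = 6183  → 96.7045
row 3: Σ corner-gray over 11 cells = 5773  → 90.2919
row 4: Σ corner-gray over 11 cells = 5117  → 80.0319
row 5: Σ corner-gray over 11 cells = 4865  → 76.0905
row 6: Σ corner-gray over 11 cells = 5188  → 81.1423
row 7: Σ corner-gray over 11 cells = 5936  → 92.8413
row 8: Σ corner-gray over 11 cells = 5710  → 89.3066
row 9: Σ corner-gray over 11 cells = 5318  → 83.1756
row 10: Σ corner-gray over 11 cells = 6136  → 95.9694
row 11: Σ corner-gray over 11 cells = 6685  → 104.5560
row 12: Σ corner-gray over 11 cells = 6618  → 103.5081
row 13: Σ corner-gray over 11 cells = 6254  → 97.8150
row 14: Σ corner-gray over 11 cells = 6235  → 97.5178
Σ rows: total corner-gray = 84855  → 1327.1650 mm³


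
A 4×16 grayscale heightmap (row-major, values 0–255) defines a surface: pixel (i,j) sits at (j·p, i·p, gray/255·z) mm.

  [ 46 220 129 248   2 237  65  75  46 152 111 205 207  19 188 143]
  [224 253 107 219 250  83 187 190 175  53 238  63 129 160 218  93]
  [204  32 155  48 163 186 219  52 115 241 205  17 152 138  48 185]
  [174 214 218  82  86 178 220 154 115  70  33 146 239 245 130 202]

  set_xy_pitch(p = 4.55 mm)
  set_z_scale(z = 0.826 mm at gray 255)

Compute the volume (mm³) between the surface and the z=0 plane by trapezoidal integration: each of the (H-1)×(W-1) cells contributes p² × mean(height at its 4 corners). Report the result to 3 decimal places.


443.081

height_mm = gray/255 × 0.826; cell vol = 4.55² × mean(4 corners)
unit = 4.55² × 0.826 / (4×255) = 0.016765 mm³ per gray-sum
row 0: Σ corner-gray over 15 cells = 8964  → 150.2812
row 1: Σ corner-gray over 15 cells = 8898  → 149.1747
row 2: Σ corner-gray over 15 cells = 8567  → 143.6255
Σ rows: total corner-gray = 26429  → 443.0813 mm³


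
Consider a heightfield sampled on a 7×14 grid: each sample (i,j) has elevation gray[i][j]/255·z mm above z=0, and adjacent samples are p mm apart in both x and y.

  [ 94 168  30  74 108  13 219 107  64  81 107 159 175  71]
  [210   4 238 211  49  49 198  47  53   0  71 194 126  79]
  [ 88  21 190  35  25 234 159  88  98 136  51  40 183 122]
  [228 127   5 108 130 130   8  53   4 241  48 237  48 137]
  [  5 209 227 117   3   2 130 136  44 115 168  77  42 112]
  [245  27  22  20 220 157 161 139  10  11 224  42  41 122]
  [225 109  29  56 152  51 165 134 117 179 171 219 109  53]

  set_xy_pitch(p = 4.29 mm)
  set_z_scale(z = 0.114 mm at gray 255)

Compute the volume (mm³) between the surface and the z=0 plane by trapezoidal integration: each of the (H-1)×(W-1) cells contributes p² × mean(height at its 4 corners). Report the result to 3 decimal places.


67.185

height_mm = gray/255 × 0.114; cell vol = 4.29² × mean(4 corners)
unit = 4.29² × 0.114 / (4×255) = 0.00205693 mm³ per gray-sum
row 0: Σ corner-gray over 13 cells = 5544  → 11.4036
row 1: Σ corner-gray over 13 cells = 5499  → 11.3111
row 2: Σ corner-gray over 13 cells = 5373  → 11.0519
row 3: Σ corner-gray over 13 cells = 5300  → 10.9017
row 4: Σ corner-gray over 13 cells = 5172  → 10.6384
row 5: Σ corner-gray over 13 cells = 5775  → 11.8788
Σ rows: total corner-gray = 32663  → 67.1855 mm³


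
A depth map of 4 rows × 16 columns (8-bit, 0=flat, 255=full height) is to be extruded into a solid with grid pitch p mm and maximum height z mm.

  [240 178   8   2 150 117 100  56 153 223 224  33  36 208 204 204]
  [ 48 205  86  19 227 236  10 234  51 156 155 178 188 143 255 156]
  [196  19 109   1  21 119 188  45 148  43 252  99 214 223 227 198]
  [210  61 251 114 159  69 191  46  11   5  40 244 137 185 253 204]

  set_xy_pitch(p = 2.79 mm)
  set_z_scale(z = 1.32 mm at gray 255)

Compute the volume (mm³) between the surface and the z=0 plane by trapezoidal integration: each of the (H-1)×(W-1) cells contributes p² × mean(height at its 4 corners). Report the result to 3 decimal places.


height_mm = gray/255 × 1.32; cell vol = 2.79² × mean(4 corners)
unit = 2.79² × 1.32 / (4×255) = 0.0100735 mm³ per gray-sum
row 0: Σ corner-gray over 15 cells = 8318  → 83.7917
row 1: Σ corner-gray over 15 cells = 8300  → 83.6104
row 2: Σ corner-gray over 15 cells = 7756  → 78.1304
Σ rows: total corner-gray = 24374  → 245.5325 mm³

245.532


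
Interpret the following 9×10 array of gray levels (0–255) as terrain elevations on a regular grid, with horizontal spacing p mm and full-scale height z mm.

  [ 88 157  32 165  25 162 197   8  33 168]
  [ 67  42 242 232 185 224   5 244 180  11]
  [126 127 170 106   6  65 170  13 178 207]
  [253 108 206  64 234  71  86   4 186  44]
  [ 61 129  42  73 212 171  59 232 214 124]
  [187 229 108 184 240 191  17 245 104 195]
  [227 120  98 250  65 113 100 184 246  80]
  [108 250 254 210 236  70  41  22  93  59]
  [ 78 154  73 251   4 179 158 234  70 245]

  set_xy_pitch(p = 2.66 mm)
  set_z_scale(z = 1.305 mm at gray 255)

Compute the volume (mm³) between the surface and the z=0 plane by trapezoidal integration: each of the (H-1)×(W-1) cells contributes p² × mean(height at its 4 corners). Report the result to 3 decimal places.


height_mm = gray/255 × 1.305; cell vol = 2.66² × mean(4 corners)
unit = 2.66² × 1.305 / (4×255) = 0.00905261 mm³ per gray-sum
row 0: Σ corner-gray over 9 cells = 4600  → 41.6420
row 1: Σ corner-gray over 9 cells = 4789  → 43.3529
row 2: Σ corner-gray over 9 cells = 4218  → 38.1839
row 3: Σ corner-gray over 9 cells = 4664  → 42.2214
row 4: Σ corner-gray over 9 cells = 5467  → 49.4906
row 5: Σ corner-gray over 9 cells = 5677  → 51.3916
row 6: Σ corner-gray over 9 cells = 5178  → 46.8744
row 7: Σ corner-gray over 9 cells = 5088  → 46.0597
Σ rows: total corner-gray = 39681  → 359.2165 mm³

359.216


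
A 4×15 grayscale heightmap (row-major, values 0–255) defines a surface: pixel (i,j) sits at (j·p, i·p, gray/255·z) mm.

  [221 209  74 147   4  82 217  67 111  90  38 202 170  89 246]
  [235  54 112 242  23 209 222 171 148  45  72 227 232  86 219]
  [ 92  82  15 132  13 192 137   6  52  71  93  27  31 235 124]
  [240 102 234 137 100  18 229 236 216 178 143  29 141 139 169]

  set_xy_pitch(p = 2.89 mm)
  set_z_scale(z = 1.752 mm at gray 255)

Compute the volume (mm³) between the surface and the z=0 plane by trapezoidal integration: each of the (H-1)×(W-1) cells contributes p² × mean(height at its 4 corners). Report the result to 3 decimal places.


height_mm = gray/255 × 1.752; cell vol = 2.89² × mean(4 corners)
unit = 2.89² × 1.752 / (4×255) = 0.014346 mm³ per gray-sum
row 0: Σ corner-gray over 14 cells = 7607  → 109.1297
row 1: Σ corner-gray over 14 cells = 6528  → 93.6504
row 2: Σ corner-gray over 14 cells = 6601  → 94.6977
Σ rows: total corner-gray = 20736  → 297.4778 mm³

297.478


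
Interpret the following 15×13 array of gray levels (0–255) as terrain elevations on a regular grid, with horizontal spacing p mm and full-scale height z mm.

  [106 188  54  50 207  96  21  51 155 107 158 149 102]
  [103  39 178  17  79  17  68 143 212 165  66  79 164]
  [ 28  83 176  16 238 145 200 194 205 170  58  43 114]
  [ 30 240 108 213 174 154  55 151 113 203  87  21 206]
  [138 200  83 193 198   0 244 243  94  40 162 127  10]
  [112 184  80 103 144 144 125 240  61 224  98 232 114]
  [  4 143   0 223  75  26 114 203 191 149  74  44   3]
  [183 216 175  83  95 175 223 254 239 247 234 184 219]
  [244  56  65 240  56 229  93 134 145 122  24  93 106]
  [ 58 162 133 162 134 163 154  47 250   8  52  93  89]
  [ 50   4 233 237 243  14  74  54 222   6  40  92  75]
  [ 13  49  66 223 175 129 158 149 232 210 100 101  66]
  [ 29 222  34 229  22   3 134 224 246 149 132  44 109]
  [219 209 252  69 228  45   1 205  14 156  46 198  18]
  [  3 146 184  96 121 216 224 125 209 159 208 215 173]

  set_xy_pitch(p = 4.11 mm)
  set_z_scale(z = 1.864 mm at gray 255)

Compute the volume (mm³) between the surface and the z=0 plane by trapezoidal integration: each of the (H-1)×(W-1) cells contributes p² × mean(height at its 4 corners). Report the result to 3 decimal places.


height_mm = gray/255 × 1.864; cell vol = 4.11² × mean(4 corners)
unit = 4.11² × 1.864 / (4×255) = 0.0308695 mm³ per gray-sum
row 0: Σ corner-gray over 12 cells = 5073  → 156.6009
row 1: Σ corner-gray over 12 cells = 5591  → 172.5913
row 2: Σ corner-gray over 12 cells = 6472  → 199.7873
row 3: Σ corner-gray over 12 cells = 6590  → 203.4299
row 4: Σ corner-gray over 12 cells = 6812  → 210.2829
row 5: Σ corner-gray over 12 cells = 5987  → 184.8156
row 6: Σ corner-gray over 12 cells = 7143  → 220.5007
row 7: Σ corner-gray over 12 cells = 7516  → 232.0150
row 8: Σ corner-gray over 12 cells = 5727  → 176.7895
row 9: Σ corner-gray over 12 cells = 5426  → 167.4978
row 10: Σ corner-gray over 12 cells = 5826  → 179.8456
row 11: Σ corner-gray over 12 cells = 6279  → 193.8295
row 12: Σ corner-gray over 12 cells = 6099  → 188.2730
row 13: Σ corner-gray over 12 cells = 7065  → 218.0929
Σ rows: total corner-gray = 87606  → 2704.3521 mm³

2704.352


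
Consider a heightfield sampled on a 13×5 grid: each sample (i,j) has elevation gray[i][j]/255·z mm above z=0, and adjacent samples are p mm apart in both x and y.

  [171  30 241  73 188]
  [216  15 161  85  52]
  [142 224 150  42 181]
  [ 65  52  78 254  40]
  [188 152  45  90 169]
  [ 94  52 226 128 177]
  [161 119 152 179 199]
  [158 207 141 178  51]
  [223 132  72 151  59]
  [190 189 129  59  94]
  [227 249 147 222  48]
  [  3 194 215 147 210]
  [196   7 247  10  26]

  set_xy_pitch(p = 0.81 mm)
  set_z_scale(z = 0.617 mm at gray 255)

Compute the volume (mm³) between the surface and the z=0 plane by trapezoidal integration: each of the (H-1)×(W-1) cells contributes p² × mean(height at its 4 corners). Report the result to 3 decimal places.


10.412

height_mm = gray/255 × 0.617; cell vol = 0.81² × mean(4 corners)
unit = 0.81² × 0.617 / (4×255) = 0.000396876 mm³ per gray-sum
row 0: Σ corner-gray over 4 cells = 1837  → 0.7291
row 1: Σ corner-gray over 4 cells = 1945  → 0.7719
row 2: Σ corner-gray over 4 cells = 2028  → 0.8049
row 3: Σ corner-gray over 4 cells = 1804  → 0.7160
row 4: Σ corner-gray over 4 cells = 2014  → 0.7993
row 5: Σ corner-gray over 4 cells = 2343  → 0.9299
row 6: Σ corner-gray over 4 cells = 2521  → 1.0005
row 7: Σ corner-gray over 4 cells = 2253  → 0.8942
row 8: Σ corner-gray over 4 cells = 2030  → 0.8057
row 9: Σ corner-gray over 4 cells = 2549  → 1.0116
row 10: Σ corner-gray over 4 cells = 2836  → 1.1255
row 11: Σ corner-gray over 4 cells = 2075  → 0.8235
Σ rows: total corner-gray = 26235  → 10.4120 mm³


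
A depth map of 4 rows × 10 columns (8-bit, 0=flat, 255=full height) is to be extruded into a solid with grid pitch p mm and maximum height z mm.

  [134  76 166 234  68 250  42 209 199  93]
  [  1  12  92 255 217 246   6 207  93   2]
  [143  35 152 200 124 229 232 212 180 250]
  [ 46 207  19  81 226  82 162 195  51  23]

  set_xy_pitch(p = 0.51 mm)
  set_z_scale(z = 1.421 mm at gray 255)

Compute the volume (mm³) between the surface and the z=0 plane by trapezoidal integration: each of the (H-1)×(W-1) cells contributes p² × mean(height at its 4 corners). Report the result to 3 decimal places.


5.649

height_mm = gray/255 × 1.421; cell vol = 0.51² × mean(4 corners)
unit = 0.51² × 1.421 / (4×255) = 0.000362355 mm³ per gray-sum
row 0: Σ corner-gray over 9 cells = 4974  → 1.8024
row 1: Σ corner-gray over 9 cells = 5380  → 1.9495
row 2: Σ corner-gray over 9 cells = 5236  → 1.8973
Σ rows: total corner-gray = 15590  → 5.6491 mm³


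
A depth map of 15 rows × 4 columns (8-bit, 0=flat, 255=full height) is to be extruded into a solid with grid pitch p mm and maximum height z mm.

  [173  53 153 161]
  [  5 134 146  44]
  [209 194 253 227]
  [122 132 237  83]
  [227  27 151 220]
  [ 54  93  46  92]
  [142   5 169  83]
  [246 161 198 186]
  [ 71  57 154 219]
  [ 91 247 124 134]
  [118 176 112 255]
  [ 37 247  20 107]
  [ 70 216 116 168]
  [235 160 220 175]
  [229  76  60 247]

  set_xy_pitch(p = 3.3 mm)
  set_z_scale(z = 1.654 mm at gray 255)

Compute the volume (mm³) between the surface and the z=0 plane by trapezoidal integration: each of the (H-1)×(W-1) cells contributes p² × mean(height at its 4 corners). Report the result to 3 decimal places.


422.295

height_mm = gray/255 × 1.654; cell vol = 3.3² × mean(4 corners)
unit = 3.3² × 1.654 / (4×255) = 0.0176589 mm³ per gray-sum
row 0: Σ corner-gray over 3 cells = 1355  → 23.9278
row 1: Σ corner-gray over 3 cells = 1939  → 34.2406
row 2: Σ corner-gray over 3 cells = 2273  → 40.1386
row 3: Σ corner-gray over 3 cells = 1746  → 30.8324
row 4: Σ corner-gray over 3 cells = 1227  → 21.6674
row 5: Σ corner-gray over 3 cells = 997  → 17.6059
row 6: Σ corner-gray over 3 cells = 1723  → 30.4263
row 7: Σ corner-gray over 3 cells = 1862  → 32.8808
row 8: Σ corner-gray over 3 cells = 1679  → 29.6493
row 9: Σ corner-gray over 3 cells = 1916  → 33.8344
row 10: Σ corner-gray over 3 cells = 1627  → 28.7310
row 11: Σ corner-gray over 3 cells = 1580  → 27.9010
row 12: Σ corner-gray over 3 cells = 2072  → 36.5892
row 13: Σ corner-gray over 3 cells = 1918  → 33.8697
Σ rows: total corner-gray = 23914  → 422.2945 mm³


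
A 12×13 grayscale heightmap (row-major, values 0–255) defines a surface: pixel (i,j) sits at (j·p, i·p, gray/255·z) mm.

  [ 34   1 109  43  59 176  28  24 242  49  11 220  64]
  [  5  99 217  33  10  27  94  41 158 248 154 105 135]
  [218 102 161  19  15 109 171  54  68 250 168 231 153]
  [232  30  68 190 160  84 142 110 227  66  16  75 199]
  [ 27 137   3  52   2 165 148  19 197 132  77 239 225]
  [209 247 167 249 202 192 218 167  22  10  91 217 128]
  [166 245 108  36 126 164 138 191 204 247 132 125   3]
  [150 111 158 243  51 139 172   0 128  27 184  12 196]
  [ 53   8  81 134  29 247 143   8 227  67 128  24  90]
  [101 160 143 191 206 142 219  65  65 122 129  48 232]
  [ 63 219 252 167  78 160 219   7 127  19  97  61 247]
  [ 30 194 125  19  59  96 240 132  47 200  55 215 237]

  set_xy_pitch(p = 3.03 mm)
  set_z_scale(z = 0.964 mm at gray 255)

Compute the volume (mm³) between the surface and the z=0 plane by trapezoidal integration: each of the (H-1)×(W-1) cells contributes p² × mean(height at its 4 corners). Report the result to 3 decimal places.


height_mm = gray/255 × 0.964; cell vol = 3.03² × mean(4 corners)
unit = 3.03² × 0.964 / (4×255) = 0.00867685 mm³ per gray-sum
row 0: Σ corner-gray over 12 cells = 4534  → 39.3408
row 1: Σ corner-gray over 12 cells = 5579  → 48.4081
row 2: Σ corner-gray over 12 cells = 5834  → 50.6207
row 3: Σ corner-gray over 12 cells = 5361  → 46.5166
row 4: Σ corner-gray over 12 cells = 6495  → 56.3561
row 5: Σ corner-gray over 12 cells = 7502  → 65.0937
row 6: Σ corner-gray over 12 cells = 6397  → 55.5058
row 7: Σ corner-gray over 12 cells = 5131  → 44.5209
row 8: Σ corner-gray over 12 cells = 5648  → 49.0069
row 9: Σ corner-gray over 12 cells = 6435  → 55.8355
row 10: Σ corner-gray over 12 cells = 6153  → 53.3887
Σ rows: total corner-gray = 65069  → 564.5940 mm³

564.594


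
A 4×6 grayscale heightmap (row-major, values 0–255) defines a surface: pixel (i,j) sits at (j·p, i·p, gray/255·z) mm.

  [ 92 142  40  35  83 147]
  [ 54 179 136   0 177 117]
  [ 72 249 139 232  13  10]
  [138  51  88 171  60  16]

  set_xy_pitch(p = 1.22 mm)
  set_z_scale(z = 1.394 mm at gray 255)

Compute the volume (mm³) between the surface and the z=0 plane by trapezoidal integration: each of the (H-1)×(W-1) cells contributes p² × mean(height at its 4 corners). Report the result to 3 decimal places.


height_mm = gray/255 × 1.394; cell vol = 1.22² × mean(4 corners)
unit = 1.22² × 1.394 / (4×255) = 0.00203415 mm³ per gray-sum
row 0: Σ corner-gray over 5 cells = 1994  → 4.0561
row 1: Σ corner-gray over 5 cells = 2503  → 5.0915
row 2: Σ corner-gray over 5 cells = 2242  → 4.5606
Σ rows: total corner-gray = 6739  → 13.7081 mm³

13.708


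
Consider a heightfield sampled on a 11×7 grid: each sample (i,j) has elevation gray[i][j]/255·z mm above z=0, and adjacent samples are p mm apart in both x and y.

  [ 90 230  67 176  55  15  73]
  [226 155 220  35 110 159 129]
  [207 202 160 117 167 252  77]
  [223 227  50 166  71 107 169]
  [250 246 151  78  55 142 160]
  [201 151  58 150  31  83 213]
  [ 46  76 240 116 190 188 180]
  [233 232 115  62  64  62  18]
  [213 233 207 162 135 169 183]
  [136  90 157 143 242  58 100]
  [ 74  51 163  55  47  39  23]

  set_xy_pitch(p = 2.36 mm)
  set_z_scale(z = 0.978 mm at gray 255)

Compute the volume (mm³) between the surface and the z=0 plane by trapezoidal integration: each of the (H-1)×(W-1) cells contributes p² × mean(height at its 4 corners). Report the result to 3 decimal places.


176.870

height_mm = gray/255 × 0.978; cell vol = 2.36² × mean(4 corners)
unit = 2.36² × 0.978 / (4×255) = 0.00534026 mm³ per gray-sum
row 0: Σ corner-gray over 6 cells = 2962  → 15.8179
row 1: Σ corner-gray over 6 cells = 3793  → 20.2556
row 2: Σ corner-gray over 6 cells = 3714  → 19.8337
row 3: Σ corner-gray over 6 cells = 3388  → 18.0928
row 4: Σ corner-gray over 6 cells = 3114  → 16.6296
row 5: Σ corner-gray over 6 cells = 3206  → 17.1209
row 6: Σ corner-gray over 6 cells = 3167  → 16.9126
row 7: Σ corner-gray over 6 cells = 3529  → 18.8458
row 8: Σ corner-gray over 6 cells = 3824  → 20.4212
row 9: Σ corner-gray over 6 cells = 2423  → 12.9395
Σ rows: total corner-gray = 33120  → 176.8695 mm³


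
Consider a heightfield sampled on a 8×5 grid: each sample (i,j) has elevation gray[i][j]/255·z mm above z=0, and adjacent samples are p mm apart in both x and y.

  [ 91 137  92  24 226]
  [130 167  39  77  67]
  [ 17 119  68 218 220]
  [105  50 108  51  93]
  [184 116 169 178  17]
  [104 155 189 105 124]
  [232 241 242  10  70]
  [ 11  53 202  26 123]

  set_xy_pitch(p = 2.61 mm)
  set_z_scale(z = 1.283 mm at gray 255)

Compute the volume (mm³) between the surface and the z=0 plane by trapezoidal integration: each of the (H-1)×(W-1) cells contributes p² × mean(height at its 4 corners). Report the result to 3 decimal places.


height_mm = gray/255 × 1.283; cell vol = 2.61² × mean(4 corners)
unit = 2.61² × 1.283 / (4×255) = 0.00856855 mm³ per gray-sum
row 0: Σ corner-gray over 4 cells = 1586  → 13.5897
row 1: Σ corner-gray over 4 cells = 1810  → 15.5091
row 2: Σ corner-gray over 4 cells = 1663  → 14.2495
row 3: Σ corner-gray over 4 cells = 1743  → 14.9350
row 4: Σ corner-gray over 4 cells = 2253  → 19.3050
row 5: Σ corner-gray over 4 cells = 2414  → 20.6845
row 6: Σ corner-gray over 4 cells = 1984  → 17.0000
Σ rows: total corner-gray = 13453  → 115.2727 mm³

115.273


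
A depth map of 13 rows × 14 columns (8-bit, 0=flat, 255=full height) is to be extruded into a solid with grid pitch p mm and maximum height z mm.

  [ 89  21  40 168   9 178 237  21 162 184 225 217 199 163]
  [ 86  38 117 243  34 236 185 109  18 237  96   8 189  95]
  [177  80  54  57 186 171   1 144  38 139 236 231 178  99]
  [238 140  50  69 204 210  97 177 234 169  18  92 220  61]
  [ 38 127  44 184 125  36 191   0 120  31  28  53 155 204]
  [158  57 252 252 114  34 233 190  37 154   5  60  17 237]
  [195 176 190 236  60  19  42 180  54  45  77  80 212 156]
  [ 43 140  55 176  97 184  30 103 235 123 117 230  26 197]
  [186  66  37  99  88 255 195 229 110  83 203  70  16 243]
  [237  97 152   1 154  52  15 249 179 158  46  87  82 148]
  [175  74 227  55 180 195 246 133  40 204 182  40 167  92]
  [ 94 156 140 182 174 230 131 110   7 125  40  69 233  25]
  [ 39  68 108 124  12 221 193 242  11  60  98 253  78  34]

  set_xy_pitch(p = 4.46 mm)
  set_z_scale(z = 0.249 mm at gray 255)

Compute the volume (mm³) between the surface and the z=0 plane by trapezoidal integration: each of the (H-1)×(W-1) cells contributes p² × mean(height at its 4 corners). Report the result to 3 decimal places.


height_mm = gray/255 × 0.249; cell vol = 4.46² × mean(4 corners)
unit = 4.46² × 0.249 / (4×255) = 0.00485589 mm³ per gray-sum
row 0: Σ corner-gray over 13 cells = 6775  → 32.8987
row 1: Σ corner-gray over 13 cells = 6507  → 31.5973
row 2: Σ corner-gray over 13 cells = 6965  → 33.8213
row 3: Σ corner-gray over 13 cells = 6089  → 29.5675
row 4: Σ corner-gray over 13 cells = 5635  → 27.3629
row 5: Σ corner-gray over 13 cells = 6298  → 30.5824
row 6: Σ corner-gray over 13 cells = 6365  → 30.9077
row 7: Σ corner-gray over 13 cells = 6603  → 32.0634
row 8: Σ corner-gray over 13 cells = 6260  → 30.3979
row 9: Σ corner-gray over 13 cells = 6682  → 32.4471
row 10: Σ corner-gray over 13 cells = 7066  → 34.3117
row 11: Σ corner-gray over 13 cells = 6322  → 30.6989
Σ rows: total corner-gray = 77567  → 376.6569 mm³

376.657


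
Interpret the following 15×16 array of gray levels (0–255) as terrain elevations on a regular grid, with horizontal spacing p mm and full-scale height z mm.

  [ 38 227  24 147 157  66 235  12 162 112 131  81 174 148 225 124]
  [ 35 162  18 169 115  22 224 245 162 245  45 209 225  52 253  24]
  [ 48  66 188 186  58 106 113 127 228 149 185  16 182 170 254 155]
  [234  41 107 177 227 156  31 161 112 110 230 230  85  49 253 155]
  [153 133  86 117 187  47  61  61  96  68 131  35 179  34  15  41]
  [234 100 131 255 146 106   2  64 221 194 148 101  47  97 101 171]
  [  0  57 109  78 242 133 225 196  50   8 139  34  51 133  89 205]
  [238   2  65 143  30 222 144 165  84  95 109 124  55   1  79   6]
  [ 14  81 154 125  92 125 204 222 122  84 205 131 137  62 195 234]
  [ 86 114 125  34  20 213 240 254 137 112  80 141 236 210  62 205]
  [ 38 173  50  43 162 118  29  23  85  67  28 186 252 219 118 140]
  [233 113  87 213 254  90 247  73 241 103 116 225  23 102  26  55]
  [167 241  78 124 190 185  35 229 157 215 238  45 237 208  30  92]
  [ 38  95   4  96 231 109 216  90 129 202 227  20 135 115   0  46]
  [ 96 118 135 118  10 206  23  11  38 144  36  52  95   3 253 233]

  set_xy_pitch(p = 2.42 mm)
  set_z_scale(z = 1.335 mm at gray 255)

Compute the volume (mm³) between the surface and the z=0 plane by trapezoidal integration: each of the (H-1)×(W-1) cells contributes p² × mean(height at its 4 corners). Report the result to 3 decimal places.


height_mm = gray/255 × 1.335; cell vol = 2.42² × mean(4 corners)
unit = 2.42² × 1.335 / (4×255) = 0.00766499 mm³ per gray-sum
row 0: Σ corner-gray over 15 cells = 8315  → 63.7344
row 1: Σ corner-gray over 15 cells = 8610  → 65.9956
row 2: Σ corner-gray over 15 cells = 8586  → 65.8116
row 3: Σ corner-gray over 15 cells = 7021  → 53.8159
row 4: Σ corner-gray over 15 cells = 6525  → 50.0141
row 5: Σ corner-gray over 15 cells = 7124  → 54.6054
row 6: Σ corner-gray over 15 cells = 6173  → 47.3160
row 7: Σ corner-gray over 15 cells = 7006  → 53.7009
row 8: Σ corner-gray over 15 cells = 8373  → 64.1790
row 9: Σ corner-gray over 15 cells = 7531  → 57.7251
row 10: Σ corner-gray over 15 cells = 7398  → 56.7056
row 11: Σ corner-gray over 15 cells = 8797  → 67.4290
row 12: Σ corner-gray over 15 cells = 8105  → 62.1248
row 13: Σ corner-gray over 15 cells = 6235  → 47.7912
Σ rows: total corner-gray = 105799  → 810.9487 mm³

810.949


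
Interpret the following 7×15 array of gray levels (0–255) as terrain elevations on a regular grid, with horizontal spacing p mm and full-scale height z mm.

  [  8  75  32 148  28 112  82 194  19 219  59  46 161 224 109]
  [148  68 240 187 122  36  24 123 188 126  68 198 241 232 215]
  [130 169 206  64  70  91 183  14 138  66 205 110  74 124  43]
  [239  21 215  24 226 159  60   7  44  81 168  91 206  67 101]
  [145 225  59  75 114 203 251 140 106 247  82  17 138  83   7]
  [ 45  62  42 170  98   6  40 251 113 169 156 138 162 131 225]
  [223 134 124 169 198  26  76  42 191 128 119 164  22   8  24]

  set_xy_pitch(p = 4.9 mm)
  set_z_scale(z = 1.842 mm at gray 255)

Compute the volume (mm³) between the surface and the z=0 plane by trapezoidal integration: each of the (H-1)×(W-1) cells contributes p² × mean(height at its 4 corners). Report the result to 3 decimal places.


1761.079

height_mm = gray/255 × 1.842; cell vol = 4.9² × mean(4 corners)
unit = 4.9² × 1.842 / (4×255) = 0.0433592 mm³ per gray-sum
row 0: Σ corner-gray over 14 cells = 6984  → 302.8209
row 1: Σ corner-gray over 14 cells = 7270  → 315.2216
row 2: Σ corner-gray over 14 cells = 6279  → 272.2526
row 3: Σ corner-gray over 14 cells = 6710  → 290.9405
row 4: Σ corner-gray over 14 cells = 6978  → 302.5607
row 5: Σ corner-gray over 14 cells = 6395  → 277.2823
Σ rows: total corner-gray = 40616  → 1761.0787 mm³


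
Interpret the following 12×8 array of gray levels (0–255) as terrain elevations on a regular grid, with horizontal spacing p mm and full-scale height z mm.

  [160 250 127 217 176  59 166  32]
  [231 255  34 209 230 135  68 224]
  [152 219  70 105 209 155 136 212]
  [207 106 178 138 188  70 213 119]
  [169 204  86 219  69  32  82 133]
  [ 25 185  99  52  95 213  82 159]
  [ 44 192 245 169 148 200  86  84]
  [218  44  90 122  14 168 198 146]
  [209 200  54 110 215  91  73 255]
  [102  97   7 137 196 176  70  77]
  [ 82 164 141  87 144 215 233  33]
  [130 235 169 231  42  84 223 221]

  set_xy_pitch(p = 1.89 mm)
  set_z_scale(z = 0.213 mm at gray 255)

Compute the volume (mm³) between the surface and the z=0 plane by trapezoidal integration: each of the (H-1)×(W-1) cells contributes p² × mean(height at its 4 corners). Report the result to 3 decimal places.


height_mm = gray/255 × 0.213; cell vol = 1.89² × mean(4 corners)
unit = 1.89² × 0.213 / (4×255) = 0.000745939 mm³ per gray-sum
row 0: Σ corner-gray over 7 cells = 4499  → 3.3560
row 1: Σ corner-gray over 7 cells = 4469  → 3.3336
row 2: Σ corner-gray over 7 cells = 4264  → 3.1807
row 3: Σ corner-gray over 7 cells = 3798  → 2.8331
row 4: Σ corner-gray over 7 cells = 3322  → 2.4780
row 5: Σ corner-gray over 7 cells = 3844  → 2.8674
row 6: Σ corner-gray over 7 cells = 3844  → 2.8674
row 7: Σ corner-gray over 7 cells = 3586  → 2.6749
row 8: Σ corner-gray over 7 cells = 3495  → 2.6071
row 9: Σ corner-gray over 7 cells = 3628  → 2.7063
row 10: Σ corner-gray over 7 cells = 4402  → 3.2836
Σ rows: total corner-gray = 43151  → 32.1880 mm³

32.188


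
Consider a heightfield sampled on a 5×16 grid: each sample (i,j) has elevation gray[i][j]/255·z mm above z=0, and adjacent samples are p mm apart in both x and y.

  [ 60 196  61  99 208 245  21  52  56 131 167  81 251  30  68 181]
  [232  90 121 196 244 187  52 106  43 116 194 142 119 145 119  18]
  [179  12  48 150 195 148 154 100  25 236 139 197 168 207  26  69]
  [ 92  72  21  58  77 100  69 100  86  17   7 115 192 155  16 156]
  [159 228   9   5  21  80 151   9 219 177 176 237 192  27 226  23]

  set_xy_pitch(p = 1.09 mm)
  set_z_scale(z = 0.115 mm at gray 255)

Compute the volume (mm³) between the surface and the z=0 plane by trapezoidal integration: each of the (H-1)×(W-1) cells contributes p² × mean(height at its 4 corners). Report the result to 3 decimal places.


height_mm = gray/255 × 0.115; cell vol = 1.09² × mean(4 corners)
unit = 1.09² × 0.115 / (4×255) = 0.000133952 mm³ per gray-sum
row 0: Σ corner-gray over 15 cells = 7571  → 1.0142
row 1: Σ corner-gray over 15 cells = 7856  → 1.0523
row 2: Σ corner-gray over 15 cells = 6276  → 0.8407
row 3: Σ corner-gray over 15 cells = 6114  → 0.8190
Σ rows: total corner-gray = 27817  → 3.7262 mm³

3.726


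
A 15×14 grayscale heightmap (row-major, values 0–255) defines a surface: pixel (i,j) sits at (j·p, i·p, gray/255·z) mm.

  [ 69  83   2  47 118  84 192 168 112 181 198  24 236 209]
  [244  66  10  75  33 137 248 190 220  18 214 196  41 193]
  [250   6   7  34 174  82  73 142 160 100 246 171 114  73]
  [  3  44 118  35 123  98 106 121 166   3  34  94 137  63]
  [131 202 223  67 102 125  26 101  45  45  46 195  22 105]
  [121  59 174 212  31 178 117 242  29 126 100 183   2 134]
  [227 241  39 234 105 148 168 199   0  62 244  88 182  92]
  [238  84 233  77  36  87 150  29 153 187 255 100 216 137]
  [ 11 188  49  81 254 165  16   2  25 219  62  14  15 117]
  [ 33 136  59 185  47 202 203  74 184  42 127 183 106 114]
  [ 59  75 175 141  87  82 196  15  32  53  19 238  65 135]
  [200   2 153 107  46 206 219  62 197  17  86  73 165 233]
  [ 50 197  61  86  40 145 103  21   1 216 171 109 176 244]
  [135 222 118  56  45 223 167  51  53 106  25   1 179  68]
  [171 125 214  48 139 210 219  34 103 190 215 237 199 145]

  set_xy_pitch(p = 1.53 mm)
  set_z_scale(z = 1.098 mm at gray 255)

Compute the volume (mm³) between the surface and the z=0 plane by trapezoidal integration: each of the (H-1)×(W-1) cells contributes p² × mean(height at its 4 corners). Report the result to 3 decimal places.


height_mm = gray/255 × 1.098; cell vol = 1.53² × mean(4 corners)
unit = 1.53² × 1.098 / (4×255) = 0.00251991 mm³ per gray-sum
row 0: Σ corner-gray over 13 cells = 6501  → 16.3819
row 1: Σ corner-gray over 13 cells = 6274  → 15.8099
row 2: Σ corner-gray over 13 cells = 5165  → 13.0153
row 3: Σ corner-gray over 13 cells = 4858  → 12.2417
row 4: Σ corner-gray over 13 cells = 5795  → 14.6029
row 5: Σ corner-gray over 13 cells = 6900  → 17.3874
row 6: Σ corner-gray over 13 cells = 7328  → 18.4659
row 7: Σ corner-gray over 13 cells = 5897  → 14.8599
row 8: Σ corner-gray over 13 cells = 5551  → 13.9880
row 9: Σ corner-gray over 13 cells = 5793  → 14.5978
row 10: Σ corner-gray over 13 cells = 5649  → 14.2350
row 11: Σ corner-gray over 13 cells = 6045  → 15.2329
row 12: Σ corner-gray over 13 cells = 5641  → 14.2148
row 13: Σ corner-gray over 13 cells = 6877  → 17.3294
Σ rows: total corner-gray = 84274  → 212.3629 mm³

212.363


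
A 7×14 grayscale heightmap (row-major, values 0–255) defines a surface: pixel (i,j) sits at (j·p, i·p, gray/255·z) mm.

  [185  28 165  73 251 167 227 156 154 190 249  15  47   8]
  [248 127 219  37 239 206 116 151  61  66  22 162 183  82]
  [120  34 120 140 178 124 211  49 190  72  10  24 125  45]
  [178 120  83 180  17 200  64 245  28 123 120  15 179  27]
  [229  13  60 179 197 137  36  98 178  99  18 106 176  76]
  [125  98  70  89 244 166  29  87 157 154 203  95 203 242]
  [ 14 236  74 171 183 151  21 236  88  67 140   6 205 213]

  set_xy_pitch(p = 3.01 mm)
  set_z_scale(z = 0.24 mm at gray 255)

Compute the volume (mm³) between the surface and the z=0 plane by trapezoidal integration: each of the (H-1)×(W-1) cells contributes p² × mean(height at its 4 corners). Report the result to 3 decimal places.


height_mm = gray/255 × 0.24; cell vol = 3.01² × mean(4 corners)
unit = 3.01² × 0.24 / (4×255) = 0.00213179 mm³ per gray-sum
row 0: Σ corner-gray over 13 cells = 7145  → 15.2316
row 1: Σ corner-gray over 13 cells = 6227  → 13.2746
row 2: Σ corner-gray over 13 cells = 5672  → 12.0915
row 3: Σ corner-gray over 13 cells = 5852  → 12.4752
row 4: Σ corner-gray over 13 cells = 6456  → 13.7628
row 5: Σ corner-gray over 13 cells = 6940  → 14.7946
Σ rows: total corner-gray = 38292  → 81.6304 mm³

81.630


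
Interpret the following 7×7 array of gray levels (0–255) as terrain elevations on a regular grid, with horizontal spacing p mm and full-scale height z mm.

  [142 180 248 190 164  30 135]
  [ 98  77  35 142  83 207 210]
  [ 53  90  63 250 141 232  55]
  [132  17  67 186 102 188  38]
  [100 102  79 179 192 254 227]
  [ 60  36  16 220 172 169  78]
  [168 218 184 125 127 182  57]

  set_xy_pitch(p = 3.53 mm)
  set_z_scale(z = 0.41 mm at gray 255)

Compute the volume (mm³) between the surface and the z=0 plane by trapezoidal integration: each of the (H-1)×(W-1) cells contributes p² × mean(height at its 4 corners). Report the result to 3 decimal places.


height_mm = gray/255 × 0.41; cell vol = 3.53² × mean(4 corners)
unit = 3.53² × 0.41 / (4×255) = 0.00500879 mm³ per gray-sum
row 0: Σ corner-gray over 6 cells = 3297  → 16.5140
row 1: Σ corner-gray over 6 cells = 3056  → 15.3069
row 2: Σ corner-gray over 6 cells = 2950  → 14.7759
row 3: Σ corner-gray over 6 cells = 3229  → 16.1734
row 4: Σ corner-gray over 6 cells = 3303  → 16.5440
row 5: Σ corner-gray over 6 cells = 3261  → 16.3337
Σ rows: total corner-gray = 19096  → 95.6479 mm³

95.648


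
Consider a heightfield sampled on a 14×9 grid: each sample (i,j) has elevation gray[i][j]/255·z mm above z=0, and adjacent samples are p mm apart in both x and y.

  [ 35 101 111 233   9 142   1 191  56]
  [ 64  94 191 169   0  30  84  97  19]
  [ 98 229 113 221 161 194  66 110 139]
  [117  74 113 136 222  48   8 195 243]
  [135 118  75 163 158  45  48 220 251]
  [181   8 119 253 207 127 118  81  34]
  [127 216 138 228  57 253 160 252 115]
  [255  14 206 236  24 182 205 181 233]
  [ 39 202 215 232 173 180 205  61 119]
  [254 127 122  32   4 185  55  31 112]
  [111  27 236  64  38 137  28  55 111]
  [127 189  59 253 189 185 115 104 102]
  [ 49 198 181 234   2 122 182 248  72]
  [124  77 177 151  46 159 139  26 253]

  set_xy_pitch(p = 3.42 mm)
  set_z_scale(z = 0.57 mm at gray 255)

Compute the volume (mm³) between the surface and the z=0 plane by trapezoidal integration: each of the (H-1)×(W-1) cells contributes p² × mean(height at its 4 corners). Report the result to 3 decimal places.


359.989

height_mm = gray/255 × 0.57; cell vol = 3.42² × mean(4 corners)
unit = 3.42² × 0.57 / (4×255) = 0.00653622 mm³ per gray-sum
row 0: Σ corner-gray over 8 cells = 3080  → 20.1316
row 1: Σ corner-gray over 8 cells = 3838  → 25.0860
row 2: Σ corner-gray over 8 cells = 4377  → 28.6091
row 3: Σ corner-gray over 8 cells = 3992  → 26.0926
row 4: Σ corner-gray over 8 cells = 4081  → 26.6743
row 5: Σ corner-gray over 8 cells = 4891  → 31.9687
row 6: Σ corner-gray over 8 cells = 5434  → 35.5178
row 7: Σ corner-gray over 8 cells = 5278  → 34.4982
row 8: Σ corner-gray over 8 cells = 4172  → 27.2691
row 9: Σ corner-gray over 8 cells = 2870  → 18.7590
row 10: Σ corner-gray over 8 cells = 3809  → 24.8965
row 11: Σ corner-gray over 8 cells = 4872  → 31.8445
row 12: Σ corner-gray over 8 cells = 4382  → 28.6417
Σ rows: total corner-gray = 55076  → 359.9890 mm³


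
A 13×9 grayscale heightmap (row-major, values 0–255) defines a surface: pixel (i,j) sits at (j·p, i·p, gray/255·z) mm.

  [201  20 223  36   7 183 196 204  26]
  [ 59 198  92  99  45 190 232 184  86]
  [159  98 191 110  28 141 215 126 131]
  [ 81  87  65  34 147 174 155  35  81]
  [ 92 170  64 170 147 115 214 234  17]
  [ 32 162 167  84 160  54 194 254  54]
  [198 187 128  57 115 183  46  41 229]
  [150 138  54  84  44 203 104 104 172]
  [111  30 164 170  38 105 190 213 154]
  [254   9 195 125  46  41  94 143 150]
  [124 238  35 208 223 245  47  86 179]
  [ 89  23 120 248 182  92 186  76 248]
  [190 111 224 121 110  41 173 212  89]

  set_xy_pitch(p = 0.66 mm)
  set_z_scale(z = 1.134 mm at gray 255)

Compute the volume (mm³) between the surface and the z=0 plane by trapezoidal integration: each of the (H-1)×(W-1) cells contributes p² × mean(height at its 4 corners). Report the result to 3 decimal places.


height_mm = gray/255 × 1.134; cell vol = 0.66² × mean(4 corners)
unit = 0.66² × 1.134 / (4×255) = 0.000484285 mm³ per gray-sum
row 0: Σ corner-gray over 8 cells = 4190  → 2.0292
row 1: Σ corner-gray over 8 cells = 4333  → 2.0984
row 2: Σ corner-gray over 8 cells = 3664  → 1.7744
row 3: Σ corner-gray over 8 cells = 3893  → 1.8853
row 4: Σ corner-gray over 8 cells = 4573  → 2.2146
row 5: Σ corner-gray over 8 cells = 4177  → 2.0229
row 6: Σ corner-gray over 8 cells = 3725  → 1.8040
row 7: Σ corner-gray over 8 cells = 3869  → 1.8737
row 8: Σ corner-gray over 8 cells = 3795  → 1.8379
row 9: Σ corner-gray over 8 cells = 4177  → 2.0229
row 10: Σ corner-gray over 8 cells = 4658  → 2.2558
row 11: Σ corner-gray over 8 cells = 4454  → 2.1570
Σ rows: total corner-gray = 49508  → 23.9760 mm³

23.976
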